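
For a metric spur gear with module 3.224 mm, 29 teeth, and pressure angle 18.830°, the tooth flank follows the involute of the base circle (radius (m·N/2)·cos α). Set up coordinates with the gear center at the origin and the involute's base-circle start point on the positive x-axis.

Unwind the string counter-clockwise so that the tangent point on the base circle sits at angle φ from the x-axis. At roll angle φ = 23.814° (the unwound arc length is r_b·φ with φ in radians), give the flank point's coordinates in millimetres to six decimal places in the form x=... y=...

pitch radius r_p = m·N/2 = 3.224·29/2 = 46.748000
base radius r_b = r_p·cos α = 46.748000·cos 18.830° = 44.246065
roll angle φ = 23.814° = 0.41563271 rad
x = r_b·(cos φ + φ·sin φ) = 44.246065·(0.91486104 + 0.41563271·0.40376885) = 47.904356
y = r_b·(sin φ − φ·cos φ) = 44.246065·(0.40376885 − 0.41563271·0.91486104) = 1.040786

x=47.904356 y=1.040786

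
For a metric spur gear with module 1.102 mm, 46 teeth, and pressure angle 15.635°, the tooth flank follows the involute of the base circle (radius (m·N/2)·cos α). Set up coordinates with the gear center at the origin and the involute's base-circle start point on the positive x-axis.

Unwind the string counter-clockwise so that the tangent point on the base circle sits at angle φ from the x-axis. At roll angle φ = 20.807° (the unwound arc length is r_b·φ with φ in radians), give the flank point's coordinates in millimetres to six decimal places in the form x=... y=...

x=25.964929 y=0.384535

pitch radius r_p = m·N/2 = 1.102·46/2 = 25.346000
base radius r_b = r_p·cos α = 25.346000·cos 15.635° = 24.408150
roll angle φ = 20.807° = 0.36315066 rad
x = r_b·(cos φ + φ·sin φ) = 24.408150·(0.93478228 + 0.36315066·0.35522117) = 25.964929
y = r_b·(sin φ − φ·cos φ) = 24.408150·(0.35522117 − 0.36315066·0.93478228) = 0.384535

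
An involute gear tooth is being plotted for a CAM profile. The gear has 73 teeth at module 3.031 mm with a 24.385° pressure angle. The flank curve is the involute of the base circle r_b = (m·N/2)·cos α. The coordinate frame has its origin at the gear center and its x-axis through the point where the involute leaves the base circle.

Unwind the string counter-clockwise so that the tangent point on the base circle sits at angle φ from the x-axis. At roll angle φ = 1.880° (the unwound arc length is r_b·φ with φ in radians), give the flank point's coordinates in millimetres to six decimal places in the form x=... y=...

x=100.816489 y=0.001186

pitch radius r_p = m·N/2 = 3.031·73/2 = 110.631500
base radius r_b = r_p·cos α = 110.631500·cos 24.385° = 100.762261
roll angle φ = 1.880° = 0.03281219 rad
x = r_b·(cos φ + φ·sin φ) = 100.762261·(0.99946173 + 0.03281219·0.03280630) = 100.816489
y = r_b·(sin φ − φ·cos φ) = 100.762261·(0.03280630 − 0.03281219·0.99946173) = 0.001186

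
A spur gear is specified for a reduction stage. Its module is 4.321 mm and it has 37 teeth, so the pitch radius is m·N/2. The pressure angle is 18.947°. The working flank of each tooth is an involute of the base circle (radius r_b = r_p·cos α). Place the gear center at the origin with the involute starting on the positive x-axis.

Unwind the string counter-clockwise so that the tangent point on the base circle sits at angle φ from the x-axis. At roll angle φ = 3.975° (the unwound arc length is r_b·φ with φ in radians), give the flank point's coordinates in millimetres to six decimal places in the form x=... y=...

x=75.789114 y=0.008412

pitch radius r_p = m·N/2 = 4.321·37/2 = 79.938500
base radius r_b = r_p·cos α = 79.938500·cos 18.947° = 75.607378
roll angle φ = 3.975° = 0.06937684 rad
x = r_b·(cos φ + φ·sin φ) = 75.607378·(0.99759439 + 0.06937684·0.06932120) = 75.789114
y = r_b·(sin φ − φ·cos φ) = 75.607378·(0.06932120 − 0.06937684·0.99759439) = 0.008412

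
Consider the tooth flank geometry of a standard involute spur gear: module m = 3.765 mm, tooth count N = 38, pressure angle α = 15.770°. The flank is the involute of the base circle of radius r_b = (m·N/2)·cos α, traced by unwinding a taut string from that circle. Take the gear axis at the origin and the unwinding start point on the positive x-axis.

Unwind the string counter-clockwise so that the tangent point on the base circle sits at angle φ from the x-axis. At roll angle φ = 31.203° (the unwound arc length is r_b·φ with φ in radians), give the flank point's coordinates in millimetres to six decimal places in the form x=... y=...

pitch radius r_p = m·N/2 = 3.765·38/2 = 71.535000
base radius r_b = r_p·cos α = 71.535000·cos 15.770° = 68.842453
roll angle φ = 31.203° = 0.54459509 rad
x = r_b·(cos φ + φ·sin φ) = 68.842453·(0.85533714 + 0.54459509·0.51807180) = 78.306672
y = r_b·(sin φ − φ·cos φ) = 68.842453·(0.51807180 − 0.54459509·0.85533714) = 3.597665

x=78.306672 y=3.597665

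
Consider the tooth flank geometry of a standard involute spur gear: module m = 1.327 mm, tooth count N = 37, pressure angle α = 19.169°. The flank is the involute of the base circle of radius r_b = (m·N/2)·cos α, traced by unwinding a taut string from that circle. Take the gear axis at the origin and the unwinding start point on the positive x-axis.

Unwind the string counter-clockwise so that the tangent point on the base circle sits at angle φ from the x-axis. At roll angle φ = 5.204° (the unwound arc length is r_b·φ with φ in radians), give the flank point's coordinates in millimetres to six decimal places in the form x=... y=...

x=23.283782 y=0.005787

pitch radius r_p = m·N/2 = 1.327·37/2 = 24.549500
base radius r_b = r_p·cos α = 24.549500·cos 19.169° = 23.188332
roll angle φ = 5.204° = 0.09082693 rad
x = r_b·(cos φ + φ·sin φ) = 23.188332·(0.99587807 + 0.09082693·0.09070211) = 23.283782
y = r_b·(sin φ − φ·cos φ) = 23.188332·(0.09070211 − 0.09082693·0.99587807) = 0.005787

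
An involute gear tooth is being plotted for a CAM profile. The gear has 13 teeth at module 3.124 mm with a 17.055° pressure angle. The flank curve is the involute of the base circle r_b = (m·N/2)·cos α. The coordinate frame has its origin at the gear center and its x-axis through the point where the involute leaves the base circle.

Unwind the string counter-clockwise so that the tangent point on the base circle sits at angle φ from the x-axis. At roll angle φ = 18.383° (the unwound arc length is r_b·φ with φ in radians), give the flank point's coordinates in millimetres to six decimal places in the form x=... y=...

pitch radius r_p = m·N/2 = 3.124·13/2 = 20.306000
base radius r_b = r_p·cos α = 20.306000·cos 17.055° = 19.413016
roll angle φ = 18.383° = 0.32084388 rad
x = r_b·(cos φ + φ·sin φ) = 19.413016·(0.94896962 + 0.32084388·0.31536749) = 20.386644
y = r_b·(sin φ − φ·cos φ) = 19.413016·(0.31536749 − 0.32084388·0.94896962) = 0.211532

x=20.386644 y=0.211532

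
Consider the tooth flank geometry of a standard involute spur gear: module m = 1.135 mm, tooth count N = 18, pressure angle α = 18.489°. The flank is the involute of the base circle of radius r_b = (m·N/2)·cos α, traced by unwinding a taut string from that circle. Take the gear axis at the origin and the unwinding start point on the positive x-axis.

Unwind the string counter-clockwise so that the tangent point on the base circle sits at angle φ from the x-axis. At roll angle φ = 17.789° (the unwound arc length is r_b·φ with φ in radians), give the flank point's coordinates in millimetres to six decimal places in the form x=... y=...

x=10.143485 y=0.095719

pitch radius r_p = m·N/2 = 1.135·18/2 = 10.215000
base radius r_b = r_p·cos α = 10.215000·cos 18.489° = 9.687748
roll angle φ = 17.789° = 0.31047662 rad
x = r_b·(cos φ + φ·sin φ) = 9.687748·(0.95218806 + 0.31047662·0.30551250) = 10.143485
y = r_b·(sin φ − φ·cos φ) = 9.687748·(0.30551250 − 0.31047662·0.95218806) = 0.095719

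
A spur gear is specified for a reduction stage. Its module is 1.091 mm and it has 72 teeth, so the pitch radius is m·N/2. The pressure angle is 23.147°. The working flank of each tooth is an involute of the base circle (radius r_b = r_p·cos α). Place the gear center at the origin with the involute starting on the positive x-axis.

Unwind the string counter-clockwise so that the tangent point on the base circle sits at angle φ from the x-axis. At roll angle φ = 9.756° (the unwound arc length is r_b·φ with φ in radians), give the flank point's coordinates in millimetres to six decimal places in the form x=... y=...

pitch radius r_p = m·N/2 = 1.091·72/2 = 39.276000
base radius r_b = r_p·cos α = 39.276000·cos 23.147° = 36.114257
roll angle φ = 9.756° = 0.17027432 rad
x = r_b·(cos φ + φ·sin φ) = 36.114257·(0.98553832 + 0.17027432·0.16945271) = 36.634004
y = r_b·(sin φ − φ·cos φ) = 36.114257·(0.16945271 − 0.17027432·0.98553832) = 0.059258

x=36.634004 y=0.059258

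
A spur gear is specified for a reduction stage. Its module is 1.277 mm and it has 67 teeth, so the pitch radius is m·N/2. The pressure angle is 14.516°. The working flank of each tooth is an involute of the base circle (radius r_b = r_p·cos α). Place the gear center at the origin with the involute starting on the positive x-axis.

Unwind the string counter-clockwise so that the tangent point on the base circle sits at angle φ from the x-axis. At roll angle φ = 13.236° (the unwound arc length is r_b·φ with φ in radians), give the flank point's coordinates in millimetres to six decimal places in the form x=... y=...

pitch radius r_p = m·N/2 = 1.277·67/2 = 42.779500
base radius r_b = r_p·cos α = 42.779500·cos 14.516° = 41.413879
roll angle φ = 13.236° = 0.23101178 rad
x = r_b·(cos φ + φ·sin φ) = 41.413879·(0.97343523 + 0.23101178·0.22896254) = 42.504235
y = r_b·(sin φ − φ·cos φ) = 41.413879·(0.22896254 − 0.23101178·0.97343523) = 0.169281

x=42.504235 y=0.169281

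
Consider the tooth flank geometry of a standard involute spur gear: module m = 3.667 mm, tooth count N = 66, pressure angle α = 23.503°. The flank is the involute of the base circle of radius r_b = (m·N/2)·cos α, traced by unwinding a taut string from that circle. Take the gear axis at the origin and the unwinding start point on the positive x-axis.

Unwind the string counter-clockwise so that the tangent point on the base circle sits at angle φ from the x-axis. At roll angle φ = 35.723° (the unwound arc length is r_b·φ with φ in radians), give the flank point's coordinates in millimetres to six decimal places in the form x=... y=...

pitch radius r_p = m·N/2 = 3.667·66/2 = 121.011000
base radius r_b = r_p·cos α = 121.011000·cos 23.503° = 110.971830
roll angle φ = 35.723° = 0.62348397 rad
x = r_b·(cos φ + φ·sin φ) = 110.971830·(0.81184921 + 0.62348397·0.58386716) = 130.489669
y = r_b·(sin φ − φ·cos φ) = 110.971830·(0.58386716 − 0.62348397·0.81184921) = 8.621644

x=130.489669 y=8.621644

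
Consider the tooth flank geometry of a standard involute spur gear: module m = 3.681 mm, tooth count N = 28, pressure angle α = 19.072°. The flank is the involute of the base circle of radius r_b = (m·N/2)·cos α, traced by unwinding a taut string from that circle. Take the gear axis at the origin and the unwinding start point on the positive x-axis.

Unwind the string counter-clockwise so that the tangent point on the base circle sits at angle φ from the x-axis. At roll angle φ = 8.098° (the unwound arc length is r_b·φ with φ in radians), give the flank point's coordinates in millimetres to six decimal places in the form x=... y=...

x=49.189275 y=0.045746

pitch radius r_p = m·N/2 = 3.681·28/2 = 51.534000
base radius r_b = r_p·cos α = 51.534000·cos 19.072° = 48.705232
roll angle φ = 8.098° = 0.14133676 rad
x = r_b·(cos φ + φ·sin φ) = 48.705232·(0.99002858 + 0.14133676·0.14086667) = 49.189275
y = r_b·(sin φ − φ·cos φ) = 48.705232·(0.14086667 − 0.14133676·0.99002858) = 0.045746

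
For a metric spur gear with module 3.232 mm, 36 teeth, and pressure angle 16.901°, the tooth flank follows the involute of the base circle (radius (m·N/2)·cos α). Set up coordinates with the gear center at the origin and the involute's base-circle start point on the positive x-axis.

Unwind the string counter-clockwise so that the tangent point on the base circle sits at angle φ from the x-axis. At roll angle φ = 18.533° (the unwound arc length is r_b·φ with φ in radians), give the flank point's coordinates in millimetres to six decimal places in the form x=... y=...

x=58.499523 y=0.621393

pitch radius r_p = m·N/2 = 3.232·36/2 = 58.176000
base radius r_b = r_p·cos α = 58.176000·cos 16.901° = 55.663292
roll angle φ = 18.533° = 0.32346187 rad
x = r_b·(cos φ + φ·sin φ) = 55.663292·(0.94814074 + 0.32346187·0.31785080) = 58.499523
y = r_b·(sin φ − φ·cos φ) = 55.663292·(0.31785080 − 0.32346187·0.94814074) = 0.621393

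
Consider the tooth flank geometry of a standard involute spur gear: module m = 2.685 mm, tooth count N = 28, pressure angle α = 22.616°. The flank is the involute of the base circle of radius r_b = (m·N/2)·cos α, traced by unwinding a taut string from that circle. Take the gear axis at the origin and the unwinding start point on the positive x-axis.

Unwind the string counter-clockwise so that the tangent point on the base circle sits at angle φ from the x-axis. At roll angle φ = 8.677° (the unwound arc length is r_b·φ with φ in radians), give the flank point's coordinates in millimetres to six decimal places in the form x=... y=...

pitch radius r_p = m·N/2 = 2.685·28/2 = 37.590000
base radius r_b = r_p·cos α = 37.590000·cos 22.616° = 34.699437
roll angle φ = 8.677° = 0.15144222 rad
x = r_b·(cos φ + φ·sin φ) = 34.699437·(0.98855453 + 0.15144222·0.15086400) = 35.095070
y = r_b·(sin φ − φ·cos φ) = 34.699437·(0.15086400 − 0.15144222·0.98855453) = 0.040082

x=35.095070 y=0.040082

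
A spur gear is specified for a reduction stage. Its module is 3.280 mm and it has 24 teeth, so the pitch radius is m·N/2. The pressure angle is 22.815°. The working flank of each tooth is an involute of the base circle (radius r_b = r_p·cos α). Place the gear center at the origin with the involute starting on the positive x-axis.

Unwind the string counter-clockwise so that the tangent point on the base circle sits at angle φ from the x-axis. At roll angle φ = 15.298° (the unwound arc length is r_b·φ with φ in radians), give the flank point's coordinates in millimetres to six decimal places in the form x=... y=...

x=37.550789 y=0.228554

pitch radius r_p = m·N/2 = 3.280·24/2 = 39.360000
base radius r_b = r_p·cos α = 39.360000·cos 22.815° = 36.280539
roll angle φ = 15.298° = 0.26700047 rad
x = r_b·(cos φ + φ·sin φ) = 36.280539·(0.96456663 + 0.26700047·0.26383938) = 37.550789
y = r_b·(sin φ − φ·cos φ) = 36.280539·(0.26383938 − 0.26700047·0.96456663) = 0.228554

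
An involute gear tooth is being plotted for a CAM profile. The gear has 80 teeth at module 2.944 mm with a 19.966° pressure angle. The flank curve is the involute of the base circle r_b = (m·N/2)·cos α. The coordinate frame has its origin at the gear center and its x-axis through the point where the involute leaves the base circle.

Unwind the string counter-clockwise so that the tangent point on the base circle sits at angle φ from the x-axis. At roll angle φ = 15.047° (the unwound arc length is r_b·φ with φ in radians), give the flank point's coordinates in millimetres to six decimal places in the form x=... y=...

x=114.433347 y=0.663651

pitch radius r_p = m·N/2 = 2.944·80/2 = 117.760000
base radius r_b = r_p·cos α = 117.760000·cos 19.966° = 110.682084
roll angle φ = 15.047° = 0.26261969 rad
x = r_b·(cos φ + φ·sin φ) = 110.682084·(0.96571319 + 0.26261969·0.25961131) = 114.433347
y = r_b·(sin φ − φ·cos φ) = 110.682084·(0.25961131 − 0.26261969·0.96571319) = 0.663651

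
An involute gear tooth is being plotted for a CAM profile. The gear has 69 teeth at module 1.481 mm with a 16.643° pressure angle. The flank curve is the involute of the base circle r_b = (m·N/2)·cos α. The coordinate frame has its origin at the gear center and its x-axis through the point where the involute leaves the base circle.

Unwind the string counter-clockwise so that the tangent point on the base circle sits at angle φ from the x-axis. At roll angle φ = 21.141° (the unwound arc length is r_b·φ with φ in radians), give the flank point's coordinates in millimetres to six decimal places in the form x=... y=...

x=52.173929 y=0.808633

pitch radius r_p = m·N/2 = 1.481·69/2 = 51.094500
base radius r_b = r_p·cos α = 51.094500·cos 16.643° = 48.954044
roll angle φ = 21.141° = 0.36898006 rad
x = r_b·(cos φ + φ·sin φ) = 48.954044·(0.93269569 + 0.36898006·0.36066432) = 52.173929
y = r_b·(sin φ − φ·cos φ) = 48.954044·(0.36066432 − 0.36898006·0.93269569) = 0.808633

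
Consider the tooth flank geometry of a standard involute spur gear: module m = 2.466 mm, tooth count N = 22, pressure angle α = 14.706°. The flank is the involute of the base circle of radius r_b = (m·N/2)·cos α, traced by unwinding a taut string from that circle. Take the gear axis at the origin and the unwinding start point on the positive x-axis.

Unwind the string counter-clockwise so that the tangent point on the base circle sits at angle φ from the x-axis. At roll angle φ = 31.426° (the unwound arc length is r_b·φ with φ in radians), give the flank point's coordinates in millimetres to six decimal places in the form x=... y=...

x=29.892089 y=1.400157

pitch radius r_p = m·N/2 = 2.466·22/2 = 27.126000
base radius r_b = r_p·cos α = 27.126000·cos 14.706° = 26.237384
roll angle φ = 31.426° = 0.54848717 rad
x = r_b·(cos φ + φ·sin φ) = 26.237384·(0.85331428 + 0.54848717·0.52139691) = 29.892089
y = r_b·(sin φ − φ·cos φ) = 26.237384·(0.52139691 − 0.54848717·0.85331428) = 1.400157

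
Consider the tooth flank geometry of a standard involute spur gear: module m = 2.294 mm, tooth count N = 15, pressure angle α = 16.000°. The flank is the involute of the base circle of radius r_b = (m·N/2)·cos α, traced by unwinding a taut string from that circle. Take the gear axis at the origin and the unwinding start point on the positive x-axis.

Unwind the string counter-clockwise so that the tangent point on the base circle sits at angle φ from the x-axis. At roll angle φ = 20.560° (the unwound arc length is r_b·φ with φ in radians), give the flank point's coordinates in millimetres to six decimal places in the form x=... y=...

pitch radius r_p = m·N/2 = 2.294·15/2 = 17.205000
base radius r_b = r_p·cos α = 17.205000·cos 16.000° = 16.538507
roll angle φ = 20.560° = 0.35883969 rad
x = r_b·(cos φ + φ·sin φ) = 16.538507·(0.93630494 + 0.35883969·0.35118807) = 17.569273
y = r_b·(sin φ − φ·cos φ) = 16.538507·(0.35118807 − 0.35883969·0.93630494) = 0.251463

x=17.569273 y=0.251463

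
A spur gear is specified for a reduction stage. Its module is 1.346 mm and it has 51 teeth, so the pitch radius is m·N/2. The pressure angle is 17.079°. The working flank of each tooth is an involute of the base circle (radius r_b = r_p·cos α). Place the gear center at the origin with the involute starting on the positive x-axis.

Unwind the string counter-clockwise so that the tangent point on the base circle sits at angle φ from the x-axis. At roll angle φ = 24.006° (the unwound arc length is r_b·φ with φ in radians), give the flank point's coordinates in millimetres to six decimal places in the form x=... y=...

x=35.564023 y=0.790360

pitch radius r_p = m·N/2 = 1.346·51/2 = 34.323000
base radius r_b = r_p·cos α = 34.323000·cos 17.079° = 32.809380
roll angle φ = 24.006° = 0.41898374 rad
x = r_b·(cos φ + φ·sin φ) = 32.809380·(0.91350286 + 0.41898374·0.40683231) = 35.564023
y = r_b·(sin φ − φ·cos φ) = 32.809380·(0.40683231 − 0.41898374·0.91350286) = 0.790360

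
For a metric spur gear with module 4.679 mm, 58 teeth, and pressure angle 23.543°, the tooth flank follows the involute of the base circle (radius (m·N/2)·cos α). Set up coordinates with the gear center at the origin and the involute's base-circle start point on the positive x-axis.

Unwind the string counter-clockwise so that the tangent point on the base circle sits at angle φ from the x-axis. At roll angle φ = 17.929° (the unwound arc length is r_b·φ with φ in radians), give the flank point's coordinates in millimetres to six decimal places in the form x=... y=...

pitch radius r_p = m·N/2 = 4.679·58/2 = 135.691000
base radius r_b = r_p·cos α = 135.691000·cos 23.543° = 124.396157
roll angle φ = 17.929° = 0.31292008 rad
x = r_b·(cos φ + φ·sin φ) = 124.396157·(0.95143871 + 0.31292008·0.30783822) = 130.338247
y = r_b·(sin φ − φ·cos φ) = 124.396157·(0.30783822 − 0.31292008·0.95143871) = 1.258136

x=130.338247 y=1.258136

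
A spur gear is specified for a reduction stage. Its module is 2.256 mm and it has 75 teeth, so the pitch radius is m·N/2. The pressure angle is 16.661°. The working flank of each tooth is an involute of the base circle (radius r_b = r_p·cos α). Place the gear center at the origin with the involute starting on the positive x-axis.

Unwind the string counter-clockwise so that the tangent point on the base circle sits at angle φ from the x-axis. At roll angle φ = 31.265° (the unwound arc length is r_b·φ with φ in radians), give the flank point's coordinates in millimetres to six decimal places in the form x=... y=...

pitch radius r_p = m·N/2 = 2.256·75/2 = 84.600000
base radius r_b = r_p·cos α = 84.600000·cos 16.661° = 81.048312
roll angle φ = 31.265° = 0.54567719 rad
x = r_b·(cos φ + φ·sin φ) = 81.048312·(0.85477603 + 0.54567719·0.51899706) = 92.231430
y = r_b·(sin φ − φ·cos φ) = 81.048312·(0.51899706 − 0.54567719·0.85477603) = 4.260327

x=92.231430 y=4.260327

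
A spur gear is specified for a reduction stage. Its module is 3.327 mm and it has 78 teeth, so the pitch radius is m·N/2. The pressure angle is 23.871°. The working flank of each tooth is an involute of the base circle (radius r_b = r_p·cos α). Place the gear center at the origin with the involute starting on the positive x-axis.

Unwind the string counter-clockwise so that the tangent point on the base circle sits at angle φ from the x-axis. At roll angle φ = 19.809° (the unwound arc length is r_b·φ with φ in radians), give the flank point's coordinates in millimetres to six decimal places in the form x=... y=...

pitch radius r_p = m·N/2 = 3.327·78/2 = 129.753000
base radius r_b = r_p·cos α = 129.753000·cos 23.871° = 118.653785
roll angle φ = 19.809° = 0.34573227 rad
x = r_b·(cos φ + φ·sin φ) = 118.653785·(0.94082755 + 0.34573227·0.33888571) = 125.534670
y = r_b·(sin φ − φ·cos φ) = 118.653785·(0.33888571 − 0.34573227·0.94082755) = 1.615028

x=125.534670 y=1.615028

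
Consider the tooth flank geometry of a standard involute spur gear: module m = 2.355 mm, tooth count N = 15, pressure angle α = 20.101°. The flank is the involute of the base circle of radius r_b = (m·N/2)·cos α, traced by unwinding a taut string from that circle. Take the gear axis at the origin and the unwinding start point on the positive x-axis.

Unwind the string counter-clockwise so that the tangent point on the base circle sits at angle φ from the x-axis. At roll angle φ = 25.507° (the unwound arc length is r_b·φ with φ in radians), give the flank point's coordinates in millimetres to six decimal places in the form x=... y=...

pitch radius r_p = m·N/2 = 2.355·15/2 = 17.662500
base radius r_b = r_p·cos α = 17.662500·cos 20.101° = 16.586646
roll angle φ = 25.507° = 0.44518113 rad
x = r_b·(cos φ + φ·sin φ) = 16.586646·(0.90253268 + 0.44518113·0.43062137) = 18.149725
y = r_b·(sin φ − φ·cos φ) = 16.586646·(0.43062137 − 0.44518113·0.90253268) = 0.478207

x=18.149725 y=0.478207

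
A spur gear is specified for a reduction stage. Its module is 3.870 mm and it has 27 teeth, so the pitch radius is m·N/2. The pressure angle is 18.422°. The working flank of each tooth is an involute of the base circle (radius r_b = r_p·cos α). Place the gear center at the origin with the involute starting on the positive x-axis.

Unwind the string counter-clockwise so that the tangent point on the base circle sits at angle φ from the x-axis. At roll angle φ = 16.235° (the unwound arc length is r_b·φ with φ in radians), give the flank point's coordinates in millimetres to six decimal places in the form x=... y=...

x=51.517813 y=0.372885

pitch radius r_p = m·N/2 = 3.870·27/2 = 52.245000
base radius r_b = r_p·cos α = 52.245000·cos 18.422° = 49.567691
roll angle φ = 16.235° = 0.28335420 rad
x = r_b·(cos φ + φ·sin φ) = 49.567691·(0.96012308 + 0.28335420·0.27957766) = 51.517813
y = r_b·(sin φ − φ·cos φ) = 49.567691·(0.27957766 − 0.28335420·0.96012308) = 0.372885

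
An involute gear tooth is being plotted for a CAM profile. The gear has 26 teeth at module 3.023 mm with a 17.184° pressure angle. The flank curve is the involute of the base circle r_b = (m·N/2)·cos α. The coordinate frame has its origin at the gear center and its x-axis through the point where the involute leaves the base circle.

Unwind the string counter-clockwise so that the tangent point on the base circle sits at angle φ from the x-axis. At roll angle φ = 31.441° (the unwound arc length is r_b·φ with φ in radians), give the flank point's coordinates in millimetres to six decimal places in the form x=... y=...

x=42.779077 y=2.006386

pitch radius r_p = m·N/2 = 3.023·26/2 = 39.299000
base radius r_b = r_p·cos α = 39.299000·cos 17.184° = 37.544728
roll angle φ = 31.441° = 0.54874897 rad
x = r_b·(cos φ + φ·sin φ) = 37.544728·(0.85317775 + 0.54874897·0.52162029) = 42.779077
y = r_b·(sin φ − φ·cos φ) = 37.544728·(0.52162029 − 0.54874897·0.85317775) = 2.006386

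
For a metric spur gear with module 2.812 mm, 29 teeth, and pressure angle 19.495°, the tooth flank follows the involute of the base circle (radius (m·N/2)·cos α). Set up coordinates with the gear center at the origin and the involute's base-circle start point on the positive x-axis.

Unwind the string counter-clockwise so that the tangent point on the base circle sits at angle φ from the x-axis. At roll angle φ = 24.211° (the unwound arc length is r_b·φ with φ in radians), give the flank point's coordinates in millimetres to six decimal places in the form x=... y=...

pitch radius r_p = m·N/2 = 2.812·29/2 = 40.774000
base radius r_b = r_p·cos α = 40.774000·cos 19.495° = 38.436452
roll angle φ = 24.211° = 0.42256167 rad
x = r_b·(cos φ + φ·sin φ) = 38.436452·(0.91204140 + 0.42256167·0.41009814) = 41.716355
y = r_b·(sin φ − φ·cos φ) = 38.436452·(0.41009814 − 0.42256167·0.91204140) = 0.949550

x=41.716355 y=0.949550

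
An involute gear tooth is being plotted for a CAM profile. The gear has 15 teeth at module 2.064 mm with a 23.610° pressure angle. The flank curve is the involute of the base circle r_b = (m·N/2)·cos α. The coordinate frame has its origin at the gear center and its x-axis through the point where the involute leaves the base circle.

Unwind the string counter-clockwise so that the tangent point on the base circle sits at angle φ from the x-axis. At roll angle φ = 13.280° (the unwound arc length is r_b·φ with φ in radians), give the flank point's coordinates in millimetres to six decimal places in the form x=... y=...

pitch radius r_p = m·N/2 = 2.064·15/2 = 15.480000
base radius r_b = r_p·cos α = 15.480000·cos 23.610° = 14.184213
roll angle φ = 13.280° = 0.23177972 rad
x = r_b·(cos φ + φ·sin φ) = 14.184213·(0.97325912 + 0.23177972·0.22971002) = 14.560112
y = r_b·(sin φ − φ·cos φ) = 14.184213·(0.22971002 − 0.23177972·0.97325912) = 0.058557

x=14.560112 y=0.058557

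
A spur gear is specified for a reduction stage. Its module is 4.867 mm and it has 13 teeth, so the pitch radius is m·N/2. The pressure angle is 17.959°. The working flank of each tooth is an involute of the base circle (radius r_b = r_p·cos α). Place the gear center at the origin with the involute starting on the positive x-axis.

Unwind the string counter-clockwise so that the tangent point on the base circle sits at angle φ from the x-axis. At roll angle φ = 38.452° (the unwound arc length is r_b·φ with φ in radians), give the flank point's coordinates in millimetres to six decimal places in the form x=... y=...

pitch radius r_p = m·N/2 = 4.867·13/2 = 31.635500
base radius r_b = r_p·cos α = 31.635500·cos 17.959° = 30.094136
roll angle φ = 38.452° = 0.67111400 rad
x = r_b·(cos φ + φ·sin φ) = 30.094136·(0.78312940 + 0.67111400·0.62185878) = 36.127034
y = r_b·(sin φ − φ·cos φ) = 30.094136·(0.62185878 − 0.67111400·0.78312940) = 2.897755

x=36.127034 y=2.897755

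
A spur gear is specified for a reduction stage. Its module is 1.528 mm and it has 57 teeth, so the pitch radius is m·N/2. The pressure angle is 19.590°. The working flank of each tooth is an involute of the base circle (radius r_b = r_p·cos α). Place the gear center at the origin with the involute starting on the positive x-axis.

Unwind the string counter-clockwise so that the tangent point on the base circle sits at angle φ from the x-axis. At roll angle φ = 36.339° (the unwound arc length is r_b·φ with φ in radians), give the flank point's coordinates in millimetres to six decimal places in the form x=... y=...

x=48.467503 y=3.350665

pitch radius r_p = m·N/2 = 1.528·57/2 = 43.548000
base radius r_b = r_p·cos α = 43.548000·cos 19.590° = 41.027267
roll angle φ = 36.339° = 0.63423520 rad
x = r_b·(cos φ + φ·sin φ) = 41.027267·(0.80552512 + 0.63423520·0.59256162) = 48.467503
y = r_b·(sin φ − φ·cos φ) = 41.027267·(0.59256162 − 0.63423520·0.80552512) = 3.350665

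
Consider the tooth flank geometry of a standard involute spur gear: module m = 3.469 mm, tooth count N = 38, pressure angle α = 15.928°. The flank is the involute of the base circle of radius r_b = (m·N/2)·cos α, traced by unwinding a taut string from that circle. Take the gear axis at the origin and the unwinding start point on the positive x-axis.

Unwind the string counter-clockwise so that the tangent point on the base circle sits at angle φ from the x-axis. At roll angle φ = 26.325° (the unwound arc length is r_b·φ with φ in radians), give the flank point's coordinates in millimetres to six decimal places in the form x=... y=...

pitch radius r_p = m·N/2 = 3.469·38/2 = 65.911000
base radius r_b = r_p·cos α = 65.911000·cos 15.928° = 63.380500
roll angle φ = 26.325° = 0.45945793 rad
x = r_b·(cos φ + φ·sin φ) = 63.380500·(0.89629302 + 0.45945793·0.44346231) = 69.721420
y = r_b·(sin φ − φ·cos φ) = 63.380500·(0.44346231 − 0.45945793·0.89629302) = 2.006207

x=69.721420 y=2.006207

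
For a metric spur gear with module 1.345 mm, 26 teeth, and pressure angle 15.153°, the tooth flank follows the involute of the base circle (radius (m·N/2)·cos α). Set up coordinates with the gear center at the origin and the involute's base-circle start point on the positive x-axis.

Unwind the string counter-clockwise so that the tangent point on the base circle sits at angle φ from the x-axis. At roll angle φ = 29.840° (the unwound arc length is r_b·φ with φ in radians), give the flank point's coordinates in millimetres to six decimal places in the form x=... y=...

x=19.013045 y=0.773354

pitch radius r_p = m·N/2 = 1.345·26/2 = 17.485000
base radius r_b = r_p·cos α = 17.485000·cos 15.153° = 16.877068
roll angle φ = 29.840° = 0.52080625 rad
x = r_b·(cos φ + φ·sin φ) = 16.877068·(0.86741829 + 0.52080625·0.49757965) = 19.013045
y = r_b·(sin φ − φ·cos φ) = 16.877068·(0.49757965 − 0.52080625·0.86741829) = 0.773354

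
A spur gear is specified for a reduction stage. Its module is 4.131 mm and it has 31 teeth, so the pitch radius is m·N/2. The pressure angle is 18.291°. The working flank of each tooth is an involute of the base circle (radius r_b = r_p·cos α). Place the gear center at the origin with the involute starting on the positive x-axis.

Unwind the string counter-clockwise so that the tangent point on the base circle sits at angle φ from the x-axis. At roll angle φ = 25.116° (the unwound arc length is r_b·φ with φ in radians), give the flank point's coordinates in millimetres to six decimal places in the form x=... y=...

pitch radius r_p = m·N/2 = 4.131·31/2 = 64.030500
base radius r_b = r_p·cos α = 64.030500·cos 18.291° = 60.795345
roll angle φ = 25.116° = 0.43835689 rad
x = r_b·(cos φ + φ·sin φ) = 60.795345·(0.90545030 + 0.43835689·0.42445229) = 66.358842
y = r_b·(sin φ − φ·cos φ) = 60.795345·(0.42445229 − 0.43835689·0.90545030) = 1.674420

x=66.358842 y=1.674420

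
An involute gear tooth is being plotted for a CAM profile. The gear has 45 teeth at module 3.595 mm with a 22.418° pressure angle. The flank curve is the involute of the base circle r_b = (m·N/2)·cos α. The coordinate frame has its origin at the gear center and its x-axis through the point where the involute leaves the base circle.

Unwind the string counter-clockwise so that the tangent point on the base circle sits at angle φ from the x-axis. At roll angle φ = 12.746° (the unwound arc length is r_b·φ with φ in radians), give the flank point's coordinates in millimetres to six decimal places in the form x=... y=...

x=76.601934 y=0.273046

pitch radius r_p = m·N/2 = 3.595·45/2 = 80.887500
base radius r_b = r_p·cos α = 80.887500·cos 22.418° = 74.774530
roll angle φ = 12.746° = 0.22245967 rad
x = r_b·(cos φ + φ·sin φ) = 74.774530·(0.97535773 + 0.22245967·0.22062934) = 76.601934
y = r_b·(sin φ − φ·cos φ) = 74.774530·(0.22062934 − 0.22245967·0.97535773) = 0.273046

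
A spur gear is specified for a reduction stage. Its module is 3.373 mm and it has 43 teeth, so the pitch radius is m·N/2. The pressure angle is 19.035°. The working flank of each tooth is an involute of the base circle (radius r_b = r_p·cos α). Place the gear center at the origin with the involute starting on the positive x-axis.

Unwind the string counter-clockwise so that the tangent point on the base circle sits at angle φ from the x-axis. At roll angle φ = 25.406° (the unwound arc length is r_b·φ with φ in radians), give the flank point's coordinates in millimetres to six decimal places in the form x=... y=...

x=74.965966 y=1.953394

pitch radius r_p = m·N/2 = 3.373·43/2 = 72.519500
base radius r_b = r_p·cos α = 72.519500·cos 19.035° = 68.554099
roll angle φ = 25.406° = 0.44341835 rad
x = r_b·(cos φ + φ·sin φ) = 68.554099·(0.90329037 + 0.44341835·0.42902973) = 74.965966
y = r_b·(sin φ − φ·cos φ) = 68.554099·(0.42902973 − 0.44341835·0.90329037) = 1.953394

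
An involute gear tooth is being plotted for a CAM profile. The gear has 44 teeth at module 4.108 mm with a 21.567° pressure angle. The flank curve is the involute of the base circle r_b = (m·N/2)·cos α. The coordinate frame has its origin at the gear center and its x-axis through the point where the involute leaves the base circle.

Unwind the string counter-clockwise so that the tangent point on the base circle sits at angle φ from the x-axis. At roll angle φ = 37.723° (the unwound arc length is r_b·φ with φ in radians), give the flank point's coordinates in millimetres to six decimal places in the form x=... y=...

x=100.338151 y=7.654491

pitch radius r_p = m·N/2 = 4.108·44/2 = 90.376000
base radius r_b = r_p·cos α = 90.376000·cos 21.567° = 84.048628
roll angle φ = 37.723° = 0.65839055 rad
x = r_b·(cos φ + φ·sin φ) = 84.048628·(0.79097799 + 0.65839055·0.61184461) = 100.338151
y = r_b·(sin φ − φ·cos φ) = 84.048628·(0.61184461 − 0.65839055·0.79097799) = 7.654491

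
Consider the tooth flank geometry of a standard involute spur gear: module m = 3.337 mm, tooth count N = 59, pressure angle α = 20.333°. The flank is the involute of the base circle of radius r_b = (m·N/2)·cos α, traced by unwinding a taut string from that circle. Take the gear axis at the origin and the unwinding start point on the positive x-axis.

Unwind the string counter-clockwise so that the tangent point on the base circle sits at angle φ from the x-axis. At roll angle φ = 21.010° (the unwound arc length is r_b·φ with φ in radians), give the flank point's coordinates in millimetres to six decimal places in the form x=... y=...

pitch radius r_p = m·N/2 = 3.337·59/2 = 98.441500
base radius r_b = r_p·cos α = 98.441500·cos 20.333° = 92.307508
roll angle φ = 21.010° = 0.36669368 rad
x = r_b·(cos φ + φ·sin φ) = 92.307508·(0.93351787 + 0.36669368·0.35853088) = 98.306469
y = r_b·(sin φ − φ·cos φ) = 92.307508·(0.35853088 − 0.36669368·0.93351787) = 1.496839

x=98.306469 y=1.496839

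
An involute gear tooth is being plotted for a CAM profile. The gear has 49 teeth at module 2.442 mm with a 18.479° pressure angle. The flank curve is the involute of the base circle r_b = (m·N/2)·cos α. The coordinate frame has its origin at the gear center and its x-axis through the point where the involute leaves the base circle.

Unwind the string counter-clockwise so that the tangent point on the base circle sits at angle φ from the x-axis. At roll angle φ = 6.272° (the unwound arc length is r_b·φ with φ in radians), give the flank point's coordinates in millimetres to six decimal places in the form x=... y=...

x=57.083176 y=0.024782

pitch radius r_p = m·N/2 = 2.442·49/2 = 59.829000
base radius r_b = r_p·cos α = 59.829000·cos 18.479° = 56.744210
roll angle φ = 6.272° = 0.10946705 rad
x = r_b·(cos φ + φ·sin φ) = 56.744210·(0.99401446 + 0.10946705·0.10924856) = 57.083176
y = r_b·(sin φ − φ·cos φ) = 56.744210·(0.10924856 − 0.10946705·0.99401446) = 0.024782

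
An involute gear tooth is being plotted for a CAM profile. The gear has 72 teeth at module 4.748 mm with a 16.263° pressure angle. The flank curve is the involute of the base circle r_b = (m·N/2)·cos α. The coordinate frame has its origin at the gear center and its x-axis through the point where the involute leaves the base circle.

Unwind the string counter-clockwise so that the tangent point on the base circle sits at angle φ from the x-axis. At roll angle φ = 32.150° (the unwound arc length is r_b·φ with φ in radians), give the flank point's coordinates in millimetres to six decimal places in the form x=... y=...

pitch radius r_p = m·N/2 = 4.748·72/2 = 170.928000
base radius r_b = r_p·cos α = 170.928000·cos 16.263° = 164.088545
roll angle φ = 32.150° = 0.56112335 rad
x = r_b·(cos φ + φ·sin φ) = 164.088545·(0.84665787 + 0.56112335·0.53213763) = 187.922852
y = r_b·(sin φ − φ·cos φ) = 164.088545·(0.53213763 − 0.56112335·0.84665787) = 9.362585

x=187.922852 y=9.362585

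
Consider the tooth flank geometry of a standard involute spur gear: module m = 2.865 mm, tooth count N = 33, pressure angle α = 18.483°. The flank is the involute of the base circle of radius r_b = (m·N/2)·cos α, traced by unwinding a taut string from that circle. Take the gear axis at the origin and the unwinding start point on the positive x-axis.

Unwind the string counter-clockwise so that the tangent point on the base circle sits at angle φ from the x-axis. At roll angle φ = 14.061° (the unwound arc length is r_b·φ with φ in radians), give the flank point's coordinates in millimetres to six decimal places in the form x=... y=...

pitch radius r_p = m·N/2 = 2.865·33/2 = 47.272500
base radius r_b = r_p·cos α = 47.272500·cos 18.483° = 44.834079
roll angle φ = 14.061° = 0.24541075 rad
x = r_b·(cos φ + φ·sin φ) = 44.834079·(0.97003761 + 0.24541075·0.24295478) = 46.163917
y = r_b·(sin φ − φ·cos φ) = 44.834079·(0.24295478 − 0.24541075·0.97003761) = 0.219558

x=46.163917 y=0.219558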